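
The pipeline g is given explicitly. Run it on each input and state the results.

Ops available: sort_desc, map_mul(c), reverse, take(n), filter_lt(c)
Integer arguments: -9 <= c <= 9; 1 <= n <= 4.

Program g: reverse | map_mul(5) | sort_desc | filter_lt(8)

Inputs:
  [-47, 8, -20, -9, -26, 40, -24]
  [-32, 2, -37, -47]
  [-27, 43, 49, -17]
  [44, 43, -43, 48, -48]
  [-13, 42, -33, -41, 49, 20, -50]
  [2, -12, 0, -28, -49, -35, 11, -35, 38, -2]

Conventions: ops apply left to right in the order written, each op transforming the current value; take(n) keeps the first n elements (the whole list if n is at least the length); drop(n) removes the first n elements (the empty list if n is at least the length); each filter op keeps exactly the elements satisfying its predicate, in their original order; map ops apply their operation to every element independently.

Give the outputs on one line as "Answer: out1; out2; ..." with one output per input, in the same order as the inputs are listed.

[-45, -100, -120, -130, -235]; [-160, -185, -235]; [-85, -135]; [-215, -240]; [-65, -165, -205, -250]; [0, -10, -60, -140, -175, -175, -245]

Execution, op by op:
  [-47, 8, -20, -9, -26, 40, -24] -> [-24, 40, -26, -9, -20, 8, -47] -> [-120, 200, -130, -45, -100, 40, -235] -> [200, 40, -45, -100, -120, -130, -235] -> [-45, -100, -120, -130, -235]
  [-32, 2, -37, -47] -> [-47, -37, 2, -32] -> [-235, -185, 10, -160] -> [10, -160, -185, -235] -> [-160, -185, -235]
  [-27, 43, 49, -17] -> [-17, 49, 43, -27] -> [-85, 245, 215, -135] -> [245, 215, -85, -135] -> [-85, -135]
  [44, 43, -43, 48, -48] -> [-48, 48, -43, 43, 44] -> [-240, 240, -215, 215, 220] -> [240, 220, 215, -215, -240] -> [-215, -240]
  [-13, 42, -33, -41, 49, 20, -50] -> [-50, 20, 49, -41, -33, 42, -13] -> [-250, 100, 245, -205, -165, 210, -65] -> [245, 210, 100, -65, -165, -205, -250] -> [-65, -165, -205, -250]
  [2, -12, 0, -28, -49, -35, 11, -35, 38, -2] -> [-2, 38, -35, 11, -35, -49, -28, 0, -12, 2] -> [-10, 190, -175, 55, -175, -245, -140, 0, -60, 10] -> [190, 55, 10, 0, -10, -60, -140, -175, -175, -245] -> [0, -10, -60, -140, -175, -175, -245]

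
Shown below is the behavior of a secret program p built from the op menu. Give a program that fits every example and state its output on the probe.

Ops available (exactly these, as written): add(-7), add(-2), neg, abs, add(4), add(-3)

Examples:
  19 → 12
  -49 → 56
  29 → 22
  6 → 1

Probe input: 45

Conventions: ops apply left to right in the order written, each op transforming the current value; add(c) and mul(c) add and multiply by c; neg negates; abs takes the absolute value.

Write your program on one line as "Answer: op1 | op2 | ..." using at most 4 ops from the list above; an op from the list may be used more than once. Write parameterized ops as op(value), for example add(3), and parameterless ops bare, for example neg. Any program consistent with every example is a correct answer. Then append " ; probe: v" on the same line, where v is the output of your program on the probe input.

add(-7) | neg | abs ; probe: 38

Check, running the answer program on each example:
  19 -> 12 -> -12 -> 12
  -49 -> -56 -> 56 -> 56
  29 -> 22 -> -22 -> 22
  6 -> -1 -> 1 -> 1
  probe: 45 -> 38 -> -38 -> 38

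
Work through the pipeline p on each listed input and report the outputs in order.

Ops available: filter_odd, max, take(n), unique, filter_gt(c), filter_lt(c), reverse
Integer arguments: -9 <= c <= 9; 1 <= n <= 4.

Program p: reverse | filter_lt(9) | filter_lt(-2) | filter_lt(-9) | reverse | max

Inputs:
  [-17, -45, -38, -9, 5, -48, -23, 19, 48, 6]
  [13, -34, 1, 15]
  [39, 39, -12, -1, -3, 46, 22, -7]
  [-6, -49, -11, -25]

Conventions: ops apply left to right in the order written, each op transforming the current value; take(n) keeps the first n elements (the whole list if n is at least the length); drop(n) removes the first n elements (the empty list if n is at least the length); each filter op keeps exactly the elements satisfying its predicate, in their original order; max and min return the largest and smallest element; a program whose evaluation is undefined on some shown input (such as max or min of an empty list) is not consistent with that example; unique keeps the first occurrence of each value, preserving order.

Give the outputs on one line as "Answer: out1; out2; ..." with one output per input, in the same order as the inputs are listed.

Execution, op by op:
  [-17, -45, -38, -9, 5, -48, -23, 19, 48, 6] -> [6, 48, 19, -23, -48, 5, -9, -38, -45, -17] -> [6, -23, -48, 5, -9, -38, -45, -17] -> [-23, -48, -9, -38, -45, -17] -> [-23, -48, -38, -45, -17] -> [-17, -45, -38, -48, -23] -> -17
  [13, -34, 1, 15] -> [15, 1, -34, 13] -> [1, -34] -> [-34] -> [-34] -> [-34] -> -34
  [39, 39, -12, -1, -3, 46, 22, -7] -> [-7, 22, 46, -3, -1, -12, 39, 39] -> [-7, -3, -1, -12] -> [-7, -3, -12] -> [-12] -> [-12] -> -12
  [-6, -49, -11, -25] -> [-25, -11, -49, -6] -> [-25, -11, -49, -6] -> [-25, -11, -49, -6] -> [-25, -11, -49] -> [-49, -11, -25] -> -11

-17; -34; -12; -11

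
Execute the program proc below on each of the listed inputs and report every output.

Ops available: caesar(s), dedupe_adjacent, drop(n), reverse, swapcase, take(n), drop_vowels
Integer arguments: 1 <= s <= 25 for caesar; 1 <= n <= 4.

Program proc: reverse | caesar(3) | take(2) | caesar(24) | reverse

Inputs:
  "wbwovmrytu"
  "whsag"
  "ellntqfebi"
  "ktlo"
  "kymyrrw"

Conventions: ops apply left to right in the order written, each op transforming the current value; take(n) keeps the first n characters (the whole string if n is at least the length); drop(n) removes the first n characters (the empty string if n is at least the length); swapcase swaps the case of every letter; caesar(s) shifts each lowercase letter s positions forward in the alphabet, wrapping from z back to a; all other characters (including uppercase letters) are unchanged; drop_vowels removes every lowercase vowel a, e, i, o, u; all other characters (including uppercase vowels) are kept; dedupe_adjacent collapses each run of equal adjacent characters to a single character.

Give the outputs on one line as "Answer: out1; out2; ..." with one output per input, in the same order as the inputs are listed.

"uv"; "bh"; "cj"; "mp"; "sx"

Execution, op by op:
  "wbwovmrytu" -> "utyrmvowbw" -> "xwbupyrzez" -> "xw" -> "vu" -> "uv"
  "whsag" -> "gashw" -> "jdvkz" -> "jd" -> "hb" -> "bh"
  "ellntqfebi" -> "ibefqtnlle" -> "lehitwqooh" -> "le" -> "jc" -> "cj"
  "ktlo" -> "oltk" -> "rown" -> "ro" -> "pm" -> "mp"
  "kymyrrw" -> "wrrymyk" -> "zuubpbn" -> "zu" -> "xs" -> "sx"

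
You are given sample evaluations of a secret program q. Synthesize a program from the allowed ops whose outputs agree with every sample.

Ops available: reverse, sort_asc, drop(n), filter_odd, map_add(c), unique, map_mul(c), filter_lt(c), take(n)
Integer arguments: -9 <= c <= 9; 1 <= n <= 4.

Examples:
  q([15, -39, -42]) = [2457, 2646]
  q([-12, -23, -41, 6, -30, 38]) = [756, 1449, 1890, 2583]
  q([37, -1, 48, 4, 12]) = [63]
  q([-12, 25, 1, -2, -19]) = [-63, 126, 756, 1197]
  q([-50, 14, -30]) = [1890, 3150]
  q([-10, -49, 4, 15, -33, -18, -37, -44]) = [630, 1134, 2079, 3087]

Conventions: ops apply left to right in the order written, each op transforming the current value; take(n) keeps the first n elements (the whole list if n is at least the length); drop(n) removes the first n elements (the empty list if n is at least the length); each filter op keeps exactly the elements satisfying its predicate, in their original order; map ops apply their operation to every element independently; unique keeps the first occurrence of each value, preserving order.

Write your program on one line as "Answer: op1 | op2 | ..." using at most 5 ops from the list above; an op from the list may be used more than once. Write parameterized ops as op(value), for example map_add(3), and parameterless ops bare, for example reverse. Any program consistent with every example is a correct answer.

filter_lt(3) | take(4) | map_mul(-7) | sort_asc | map_mul(9)

Check, running the answer program on each example:
  [15, -39, -42] -> [-39, -42] -> [-39, -42] -> [273, 294] -> [273, 294] -> [2457, 2646]
  [-12, -23, -41, 6, -30, 38] -> [-12, -23, -41, -30] -> [-12, -23, -41, -30] -> [84, 161, 287, 210] -> [84, 161, 210, 287] -> [756, 1449, 1890, 2583]
  [37, -1, 48, 4, 12] -> [-1] -> [-1] -> [7] -> [7] -> [63]
  [-12, 25, 1, -2, -19] -> [-12, 1, -2, -19] -> [-12, 1, -2, -19] -> [84, -7, 14, 133] -> [-7, 14, 84, 133] -> [-63, 126, 756, 1197]
  [-50, 14, -30] -> [-50, -30] -> [-50, -30] -> [350, 210] -> [210, 350] -> [1890, 3150]
  [-10, -49, 4, 15, -33, -18, -37, -44] -> [-10, -49, -33, -18, -37, -44] -> [-10, -49, -33, -18] -> [70, 343, 231, 126] -> [70, 126, 231, 343] -> [630, 1134, 2079, 3087]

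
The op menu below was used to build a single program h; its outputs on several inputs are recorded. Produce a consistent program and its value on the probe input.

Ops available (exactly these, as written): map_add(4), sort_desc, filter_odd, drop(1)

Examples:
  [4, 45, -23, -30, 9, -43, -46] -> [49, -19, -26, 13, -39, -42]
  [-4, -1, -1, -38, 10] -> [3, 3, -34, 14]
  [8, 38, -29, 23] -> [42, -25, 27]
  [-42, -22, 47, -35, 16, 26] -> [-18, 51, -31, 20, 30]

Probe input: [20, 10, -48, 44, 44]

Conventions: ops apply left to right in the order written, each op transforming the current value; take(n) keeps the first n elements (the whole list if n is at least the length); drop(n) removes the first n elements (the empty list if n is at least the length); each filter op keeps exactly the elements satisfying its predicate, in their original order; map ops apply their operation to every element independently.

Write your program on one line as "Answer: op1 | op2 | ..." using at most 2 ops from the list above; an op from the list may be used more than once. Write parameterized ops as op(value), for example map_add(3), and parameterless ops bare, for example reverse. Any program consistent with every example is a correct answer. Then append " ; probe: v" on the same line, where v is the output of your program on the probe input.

map_add(4) | drop(1) ; probe: [14, -44, 48, 48]

Check, running the answer program on each example:
  [4, 45, -23, -30, 9, -43, -46] -> [8, 49, -19, -26, 13, -39, -42] -> [49, -19, -26, 13, -39, -42]
  [-4, -1, -1, -38, 10] -> [0, 3, 3, -34, 14] -> [3, 3, -34, 14]
  [8, 38, -29, 23] -> [12, 42, -25, 27] -> [42, -25, 27]
  [-42, -22, 47, -35, 16, 26] -> [-38, -18, 51, -31, 20, 30] -> [-18, 51, -31, 20, 30]
  probe: [20, 10, -48, 44, 44] -> [24, 14, -44, 48, 48] -> [14, -44, 48, 48]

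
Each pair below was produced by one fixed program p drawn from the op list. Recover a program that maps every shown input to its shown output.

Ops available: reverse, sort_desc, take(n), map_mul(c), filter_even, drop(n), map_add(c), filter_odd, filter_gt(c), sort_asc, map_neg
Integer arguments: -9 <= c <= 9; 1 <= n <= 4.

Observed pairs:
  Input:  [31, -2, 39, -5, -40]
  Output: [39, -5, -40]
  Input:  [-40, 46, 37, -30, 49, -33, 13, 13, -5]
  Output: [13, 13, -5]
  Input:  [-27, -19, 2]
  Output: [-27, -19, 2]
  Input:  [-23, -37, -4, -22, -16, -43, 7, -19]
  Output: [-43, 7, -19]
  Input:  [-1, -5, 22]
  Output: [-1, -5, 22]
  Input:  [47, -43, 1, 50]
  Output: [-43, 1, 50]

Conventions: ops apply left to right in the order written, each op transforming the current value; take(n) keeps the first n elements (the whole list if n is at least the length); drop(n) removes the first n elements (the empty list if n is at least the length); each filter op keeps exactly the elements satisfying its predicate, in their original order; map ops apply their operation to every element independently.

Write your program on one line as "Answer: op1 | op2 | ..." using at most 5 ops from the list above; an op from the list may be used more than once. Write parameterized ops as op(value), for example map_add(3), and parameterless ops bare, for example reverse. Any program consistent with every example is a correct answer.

reverse | take(4) | take(3) | reverse

Check, running the answer program on each example:
  [31, -2, 39, -5, -40] -> [-40, -5, 39, -2, 31] -> [-40, -5, 39, -2] -> [-40, -5, 39] -> [39, -5, -40]
  [-40, 46, 37, -30, 49, -33, 13, 13, -5] -> [-5, 13, 13, -33, 49, -30, 37, 46, -40] -> [-5, 13, 13, -33] -> [-5, 13, 13] -> [13, 13, -5]
  [-27, -19, 2] -> [2, -19, -27] -> [2, -19, -27] -> [2, -19, -27] -> [-27, -19, 2]
  [-23, -37, -4, -22, -16, -43, 7, -19] -> [-19, 7, -43, -16, -22, -4, -37, -23] -> [-19, 7, -43, -16] -> [-19, 7, -43] -> [-43, 7, -19]
  [-1, -5, 22] -> [22, -5, -1] -> [22, -5, -1] -> [22, -5, -1] -> [-1, -5, 22]
  [47, -43, 1, 50] -> [50, 1, -43, 47] -> [50, 1, -43, 47] -> [50, 1, -43] -> [-43, 1, 50]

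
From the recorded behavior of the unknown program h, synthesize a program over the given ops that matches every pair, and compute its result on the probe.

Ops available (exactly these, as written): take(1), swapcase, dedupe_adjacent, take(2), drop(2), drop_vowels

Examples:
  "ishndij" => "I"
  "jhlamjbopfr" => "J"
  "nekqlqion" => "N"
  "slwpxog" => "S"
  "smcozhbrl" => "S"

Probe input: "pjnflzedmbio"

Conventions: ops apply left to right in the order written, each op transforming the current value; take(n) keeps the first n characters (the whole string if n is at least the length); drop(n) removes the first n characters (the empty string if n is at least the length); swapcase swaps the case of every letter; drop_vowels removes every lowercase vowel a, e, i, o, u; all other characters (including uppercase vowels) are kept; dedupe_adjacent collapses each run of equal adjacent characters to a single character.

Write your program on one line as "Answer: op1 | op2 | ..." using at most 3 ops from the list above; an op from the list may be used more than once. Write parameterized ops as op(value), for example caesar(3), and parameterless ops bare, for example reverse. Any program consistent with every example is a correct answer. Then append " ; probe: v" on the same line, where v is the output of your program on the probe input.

swapcase | take(2) | take(1) ; probe: "P"

Check, running the answer program on each example:
  "ishndij" -> "ISHNDIJ" -> "IS" -> "I"
  "jhlamjbopfr" -> "JHLAMJBOPFR" -> "JH" -> "J"
  "nekqlqion" -> "NEKQLQION" -> "NE" -> "N"
  "slwpxog" -> "SLWPXOG" -> "SL" -> "S"
  "smcozhbrl" -> "SMCOZHBRL" -> "SM" -> "S"
  probe: "pjnflzedmbio" -> "PJNFLZEDMBIO" -> "PJ" -> "P"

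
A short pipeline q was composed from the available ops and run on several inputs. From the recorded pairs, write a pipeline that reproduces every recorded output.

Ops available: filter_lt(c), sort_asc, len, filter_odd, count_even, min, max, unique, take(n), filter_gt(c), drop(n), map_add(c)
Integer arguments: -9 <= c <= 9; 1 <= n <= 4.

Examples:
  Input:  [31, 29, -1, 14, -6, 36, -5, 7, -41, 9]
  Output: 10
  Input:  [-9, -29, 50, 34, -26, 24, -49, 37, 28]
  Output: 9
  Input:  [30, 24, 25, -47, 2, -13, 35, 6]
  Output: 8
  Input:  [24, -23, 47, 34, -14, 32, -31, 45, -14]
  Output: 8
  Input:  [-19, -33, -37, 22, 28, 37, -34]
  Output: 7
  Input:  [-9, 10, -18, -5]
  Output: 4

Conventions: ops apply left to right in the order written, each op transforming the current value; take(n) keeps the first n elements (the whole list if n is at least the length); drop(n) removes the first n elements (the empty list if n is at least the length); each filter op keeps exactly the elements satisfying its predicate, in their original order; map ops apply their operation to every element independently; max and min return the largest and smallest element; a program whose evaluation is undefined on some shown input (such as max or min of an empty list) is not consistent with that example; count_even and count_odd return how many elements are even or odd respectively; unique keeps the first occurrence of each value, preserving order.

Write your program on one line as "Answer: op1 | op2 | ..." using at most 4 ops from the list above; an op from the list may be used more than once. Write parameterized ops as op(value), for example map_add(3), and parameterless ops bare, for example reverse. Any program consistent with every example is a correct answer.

sort_asc | unique | len

Check, running the answer program on each example:
  [31, 29, -1, 14, -6, 36, -5, 7, -41, 9] -> [-41, -6, -5, -1, 7, 9, 14, 29, 31, 36] -> [-41, -6, -5, -1, 7, 9, 14, 29, 31, 36] -> 10
  [-9, -29, 50, 34, -26, 24, -49, 37, 28] -> [-49, -29, -26, -9, 24, 28, 34, 37, 50] -> [-49, -29, -26, -9, 24, 28, 34, 37, 50] -> 9
  [30, 24, 25, -47, 2, -13, 35, 6] -> [-47, -13, 2, 6, 24, 25, 30, 35] -> [-47, -13, 2, 6, 24, 25, 30, 35] -> 8
  [24, -23, 47, 34, -14, 32, -31, 45, -14] -> [-31, -23, -14, -14, 24, 32, 34, 45, 47] -> [-31, -23, -14, 24, 32, 34, 45, 47] -> 8
  [-19, -33, -37, 22, 28, 37, -34] -> [-37, -34, -33, -19, 22, 28, 37] -> [-37, -34, -33, -19, 22, 28, 37] -> 7
  [-9, 10, -18, -5] -> [-18, -9, -5, 10] -> [-18, -9, -5, 10] -> 4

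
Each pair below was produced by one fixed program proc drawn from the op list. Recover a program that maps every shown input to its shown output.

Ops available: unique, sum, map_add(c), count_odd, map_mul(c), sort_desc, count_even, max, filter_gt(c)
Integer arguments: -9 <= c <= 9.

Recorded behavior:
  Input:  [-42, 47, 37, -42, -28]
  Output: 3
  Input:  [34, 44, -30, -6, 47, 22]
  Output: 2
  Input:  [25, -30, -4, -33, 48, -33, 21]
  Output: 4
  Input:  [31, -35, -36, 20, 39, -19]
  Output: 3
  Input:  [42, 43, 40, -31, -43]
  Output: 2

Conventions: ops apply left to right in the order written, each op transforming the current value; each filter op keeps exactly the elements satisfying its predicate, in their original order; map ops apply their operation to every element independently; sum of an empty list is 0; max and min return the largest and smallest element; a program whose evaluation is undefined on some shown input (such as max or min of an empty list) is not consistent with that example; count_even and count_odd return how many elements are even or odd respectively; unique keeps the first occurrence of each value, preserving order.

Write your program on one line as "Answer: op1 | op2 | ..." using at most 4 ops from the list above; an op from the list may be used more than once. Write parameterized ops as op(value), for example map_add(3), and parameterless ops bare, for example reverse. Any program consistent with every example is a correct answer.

sort_desc | map_mul(-8) | filter_gt(8) | count_even

Check, running the answer program on each example:
  [-42, 47, 37, -42, -28] -> [47, 37, -28, -42, -42] -> [-376, -296, 224, 336, 336] -> [224, 336, 336] -> 3
  [34, 44, -30, -6, 47, 22] -> [47, 44, 34, 22, -6, -30] -> [-376, -352, -272, -176, 48, 240] -> [48, 240] -> 2
  [25, -30, -4, -33, 48, -33, 21] -> [48, 25, 21, -4, -30, -33, -33] -> [-384, -200, -168, 32, 240, 264, 264] -> [32, 240, 264, 264] -> 4
  [31, -35, -36, 20, 39, -19] -> [39, 31, 20, -19, -35, -36] -> [-312, -248, -160, 152, 280, 288] -> [152, 280, 288] -> 3
  [42, 43, 40, -31, -43] -> [43, 42, 40, -31, -43] -> [-344, -336, -320, 248, 344] -> [248, 344] -> 2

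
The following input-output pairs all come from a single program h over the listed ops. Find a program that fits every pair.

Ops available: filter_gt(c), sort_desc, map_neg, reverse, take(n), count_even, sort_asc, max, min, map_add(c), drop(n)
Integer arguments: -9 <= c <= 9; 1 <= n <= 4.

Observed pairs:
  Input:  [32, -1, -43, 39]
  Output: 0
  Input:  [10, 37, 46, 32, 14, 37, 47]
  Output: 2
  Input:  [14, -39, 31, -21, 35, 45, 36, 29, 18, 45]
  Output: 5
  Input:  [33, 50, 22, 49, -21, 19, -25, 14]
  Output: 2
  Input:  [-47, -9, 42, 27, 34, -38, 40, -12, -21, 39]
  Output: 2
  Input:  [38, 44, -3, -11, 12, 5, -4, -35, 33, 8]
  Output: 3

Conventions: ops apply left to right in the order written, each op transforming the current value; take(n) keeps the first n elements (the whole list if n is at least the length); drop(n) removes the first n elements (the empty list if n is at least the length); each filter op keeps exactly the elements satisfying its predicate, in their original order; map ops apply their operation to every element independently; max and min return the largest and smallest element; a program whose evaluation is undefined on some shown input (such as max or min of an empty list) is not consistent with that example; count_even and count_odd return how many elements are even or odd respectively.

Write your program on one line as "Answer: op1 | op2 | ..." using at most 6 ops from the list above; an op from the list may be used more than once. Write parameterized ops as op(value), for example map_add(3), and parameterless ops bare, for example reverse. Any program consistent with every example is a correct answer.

map_add(-1) | drop(2) | sort_desc | reverse | drop(2) | count_even

Check, running the answer program on each example:
  [32, -1, -43, 39] -> [31, -2, -44, 38] -> [-44, 38] -> [38, -44] -> [-44, 38] -> [] -> 0
  [10, 37, 46, 32, 14, 37, 47] -> [9, 36, 45, 31, 13, 36, 46] -> [45, 31, 13, 36, 46] -> [46, 45, 36, 31, 13] -> [13, 31, 36, 45, 46] -> [36, 45, 46] -> 2
  [14, -39, 31, -21, 35, 45, 36, 29, 18, 45] -> [13, -40, 30, -22, 34, 44, 35, 28, 17, 44] -> [30, -22, 34, 44, 35, 28, 17, 44] -> [44, 44, 35, 34, 30, 28, 17, -22] -> [-22, 17, 28, 30, 34, 35, 44, 44] -> [28, 30, 34, 35, 44, 44] -> 5
  [33, 50, 22, 49, -21, 19, -25, 14] -> [32, 49, 21, 48, -22, 18, -26, 13] -> [21, 48, -22, 18, -26, 13] -> [48, 21, 18, 13, -22, -26] -> [-26, -22, 13, 18, 21, 48] -> [13, 18, 21, 48] -> 2
  [-47, -9, 42, 27, 34, -38, 40, -12, -21, 39] -> [-48, -10, 41, 26, 33, -39, 39, -13, -22, 38] -> [41, 26, 33, -39, 39, -13, -22, 38] -> [41, 39, 38, 33, 26, -13, -22, -39] -> [-39, -22, -13, 26, 33, 38, 39, 41] -> [-13, 26, 33, 38, 39, 41] -> 2
  [38, 44, -3, -11, 12, 5, -4, -35, 33, 8] -> [37, 43, -4, -12, 11, 4, -5, -36, 32, 7] -> [-4, -12, 11, 4, -5, -36, 32, 7] -> [32, 11, 7, 4, -4, -5, -12, -36] -> [-36, -12, -5, -4, 4, 7, 11, 32] -> [-5, -4, 4, 7, 11, 32] -> 3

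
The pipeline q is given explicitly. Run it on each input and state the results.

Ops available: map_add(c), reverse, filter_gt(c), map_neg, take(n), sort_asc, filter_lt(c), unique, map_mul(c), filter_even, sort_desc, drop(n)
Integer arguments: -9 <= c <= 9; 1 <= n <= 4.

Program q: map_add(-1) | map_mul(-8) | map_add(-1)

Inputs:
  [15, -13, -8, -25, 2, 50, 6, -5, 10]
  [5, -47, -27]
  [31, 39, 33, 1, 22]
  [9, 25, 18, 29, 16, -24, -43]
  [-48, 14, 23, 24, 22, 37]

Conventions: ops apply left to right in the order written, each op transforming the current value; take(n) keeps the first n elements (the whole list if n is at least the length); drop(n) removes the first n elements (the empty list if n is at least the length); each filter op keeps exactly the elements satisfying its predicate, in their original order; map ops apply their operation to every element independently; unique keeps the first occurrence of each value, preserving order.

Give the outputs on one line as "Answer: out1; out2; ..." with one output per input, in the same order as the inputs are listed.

Execution, op by op:
  [15, -13, -8, -25, 2, 50, 6, -5, 10] -> [14, -14, -9, -26, 1, 49, 5, -6, 9] -> [-112, 112, 72, 208, -8, -392, -40, 48, -72] -> [-113, 111, 71, 207, -9, -393, -41, 47, -73]
  [5, -47, -27] -> [4, -48, -28] -> [-32, 384, 224] -> [-33, 383, 223]
  [31, 39, 33, 1, 22] -> [30, 38, 32, 0, 21] -> [-240, -304, -256, 0, -168] -> [-241, -305, -257, -1, -169]
  [9, 25, 18, 29, 16, -24, -43] -> [8, 24, 17, 28, 15, -25, -44] -> [-64, -192, -136, -224, -120, 200, 352] -> [-65, -193, -137, -225, -121, 199, 351]
  [-48, 14, 23, 24, 22, 37] -> [-49, 13, 22, 23, 21, 36] -> [392, -104, -176, -184, -168, -288] -> [391, -105, -177, -185, -169, -289]

[-113, 111, 71, 207, -9, -393, -41, 47, -73]; [-33, 383, 223]; [-241, -305, -257, -1, -169]; [-65, -193, -137, -225, -121, 199, 351]; [391, -105, -177, -185, -169, -289]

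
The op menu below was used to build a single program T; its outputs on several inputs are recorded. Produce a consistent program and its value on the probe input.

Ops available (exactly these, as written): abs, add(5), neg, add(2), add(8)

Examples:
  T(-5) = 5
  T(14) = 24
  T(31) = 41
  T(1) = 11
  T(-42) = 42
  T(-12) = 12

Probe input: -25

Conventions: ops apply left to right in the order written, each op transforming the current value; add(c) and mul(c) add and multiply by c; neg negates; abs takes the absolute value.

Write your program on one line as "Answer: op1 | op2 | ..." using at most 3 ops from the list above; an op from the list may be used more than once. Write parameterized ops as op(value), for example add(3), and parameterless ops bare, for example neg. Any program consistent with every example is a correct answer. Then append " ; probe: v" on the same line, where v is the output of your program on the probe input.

add(5) | abs | add(5) ; probe: 25

Check, running the answer program on each example:
  -5 -> 0 -> 0 -> 5
  14 -> 19 -> 19 -> 24
  31 -> 36 -> 36 -> 41
  1 -> 6 -> 6 -> 11
  -42 -> -37 -> 37 -> 42
  -12 -> -7 -> 7 -> 12
  probe: -25 -> -20 -> 20 -> 25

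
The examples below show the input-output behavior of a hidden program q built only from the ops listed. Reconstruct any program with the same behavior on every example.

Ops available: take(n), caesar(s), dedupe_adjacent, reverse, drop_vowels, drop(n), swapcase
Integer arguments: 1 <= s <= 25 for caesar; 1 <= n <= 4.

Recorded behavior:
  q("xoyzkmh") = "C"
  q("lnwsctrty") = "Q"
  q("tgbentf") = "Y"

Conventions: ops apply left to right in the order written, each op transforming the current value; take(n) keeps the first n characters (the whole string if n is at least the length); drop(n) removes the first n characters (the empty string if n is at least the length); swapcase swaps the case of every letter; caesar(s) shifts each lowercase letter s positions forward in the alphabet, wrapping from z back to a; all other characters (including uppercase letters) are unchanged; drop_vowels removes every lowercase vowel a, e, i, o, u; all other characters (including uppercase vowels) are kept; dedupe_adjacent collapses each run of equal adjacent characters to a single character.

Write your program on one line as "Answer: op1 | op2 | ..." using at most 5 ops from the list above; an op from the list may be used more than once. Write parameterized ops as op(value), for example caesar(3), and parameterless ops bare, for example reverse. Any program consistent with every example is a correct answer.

drop_vowels | caesar(5) | swapcase | take(2) | take(1)

Check, running the answer program on each example:
  "xoyzkmh" -> "xyzkmh" -> "cdeprm" -> "CDEPRM" -> "CD" -> "C"
  "lnwsctrty" -> "lnwsctrty" -> "qsbxhywyd" -> "QSBXHYWYD" -> "QS" -> "Q"
  "tgbentf" -> "tgbntf" -> "ylgsyk" -> "YLGSYK" -> "YL" -> "Y"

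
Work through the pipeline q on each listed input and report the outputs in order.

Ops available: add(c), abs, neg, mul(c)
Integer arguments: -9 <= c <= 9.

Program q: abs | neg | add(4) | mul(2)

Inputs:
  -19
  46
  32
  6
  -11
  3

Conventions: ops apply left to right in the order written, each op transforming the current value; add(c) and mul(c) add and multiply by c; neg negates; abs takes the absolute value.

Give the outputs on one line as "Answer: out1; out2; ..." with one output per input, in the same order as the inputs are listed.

-30; -84; -56; -4; -14; 2

Execution, op by op:
  -19 -> 19 -> -19 -> -15 -> -30
  46 -> 46 -> -46 -> -42 -> -84
  32 -> 32 -> -32 -> -28 -> -56
  6 -> 6 -> -6 -> -2 -> -4
  -11 -> 11 -> -11 -> -7 -> -14
  3 -> 3 -> -3 -> 1 -> 2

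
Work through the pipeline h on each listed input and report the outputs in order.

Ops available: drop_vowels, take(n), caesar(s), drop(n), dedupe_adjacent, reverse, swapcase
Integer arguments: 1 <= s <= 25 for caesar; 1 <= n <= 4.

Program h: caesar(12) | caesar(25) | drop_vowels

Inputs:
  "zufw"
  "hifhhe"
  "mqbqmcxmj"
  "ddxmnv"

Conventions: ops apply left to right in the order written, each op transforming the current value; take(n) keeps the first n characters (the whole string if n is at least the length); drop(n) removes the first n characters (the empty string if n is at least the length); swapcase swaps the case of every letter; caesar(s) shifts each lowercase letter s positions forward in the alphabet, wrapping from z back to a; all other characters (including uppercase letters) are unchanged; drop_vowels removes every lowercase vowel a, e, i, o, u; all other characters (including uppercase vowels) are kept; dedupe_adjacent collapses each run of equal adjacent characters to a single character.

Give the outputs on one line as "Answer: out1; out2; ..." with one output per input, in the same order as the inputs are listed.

Execution, op by op:
  "zufw" -> "lgri" -> "kfqh" -> "kfqh"
  "hifhhe" -> "turttq" -> "stqssp" -> "stqssp"
  "mqbqmcxmj" -> "ycncyojyv" -> "xbmbxnixu" -> "xbmbxnx"
  "ddxmnv" -> "ppjyzh" -> "ooixyg" -> "xyg"

"kfqh"; "stqssp"; "xbmbxnx"; "xyg"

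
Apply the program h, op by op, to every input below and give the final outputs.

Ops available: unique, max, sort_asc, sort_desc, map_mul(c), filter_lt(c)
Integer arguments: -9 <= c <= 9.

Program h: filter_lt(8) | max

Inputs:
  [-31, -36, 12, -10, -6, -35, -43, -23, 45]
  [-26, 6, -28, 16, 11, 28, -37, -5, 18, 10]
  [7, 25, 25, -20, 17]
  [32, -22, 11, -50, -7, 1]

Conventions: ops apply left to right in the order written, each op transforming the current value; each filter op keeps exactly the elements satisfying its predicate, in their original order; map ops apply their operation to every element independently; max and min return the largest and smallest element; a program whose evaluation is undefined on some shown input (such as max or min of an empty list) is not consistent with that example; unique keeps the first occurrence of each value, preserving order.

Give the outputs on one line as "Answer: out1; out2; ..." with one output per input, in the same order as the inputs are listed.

-6; 6; 7; 1

Execution, op by op:
  [-31, -36, 12, -10, -6, -35, -43, -23, 45] -> [-31, -36, -10, -6, -35, -43, -23] -> -6
  [-26, 6, -28, 16, 11, 28, -37, -5, 18, 10] -> [-26, 6, -28, -37, -5] -> 6
  [7, 25, 25, -20, 17] -> [7, -20] -> 7
  [32, -22, 11, -50, -7, 1] -> [-22, -50, -7, 1] -> 1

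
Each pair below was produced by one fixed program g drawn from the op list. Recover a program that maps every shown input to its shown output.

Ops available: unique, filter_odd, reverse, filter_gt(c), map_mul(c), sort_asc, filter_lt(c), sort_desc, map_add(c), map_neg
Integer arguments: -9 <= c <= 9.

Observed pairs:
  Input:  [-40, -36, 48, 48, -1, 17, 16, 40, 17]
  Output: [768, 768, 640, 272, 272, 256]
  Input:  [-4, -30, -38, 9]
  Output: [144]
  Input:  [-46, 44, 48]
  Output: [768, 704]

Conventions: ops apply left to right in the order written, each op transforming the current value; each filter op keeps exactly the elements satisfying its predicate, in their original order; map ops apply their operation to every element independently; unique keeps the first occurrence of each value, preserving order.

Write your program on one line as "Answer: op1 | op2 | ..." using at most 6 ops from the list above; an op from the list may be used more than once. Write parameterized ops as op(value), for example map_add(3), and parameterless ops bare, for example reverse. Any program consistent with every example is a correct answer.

map_neg | filter_lt(-4) | map_mul(4) | map_mul(-4) | sort_desc

Check, running the answer program on each example:
  [-40, -36, 48, 48, -1, 17, 16, 40, 17] -> [40, 36, -48, -48, 1, -17, -16, -40, -17] -> [-48, -48, -17, -16, -40, -17] -> [-192, -192, -68, -64, -160, -68] -> [768, 768, 272, 256, 640, 272] -> [768, 768, 640, 272, 272, 256]
  [-4, -30, -38, 9] -> [4, 30, 38, -9] -> [-9] -> [-36] -> [144] -> [144]
  [-46, 44, 48] -> [46, -44, -48] -> [-44, -48] -> [-176, -192] -> [704, 768] -> [768, 704]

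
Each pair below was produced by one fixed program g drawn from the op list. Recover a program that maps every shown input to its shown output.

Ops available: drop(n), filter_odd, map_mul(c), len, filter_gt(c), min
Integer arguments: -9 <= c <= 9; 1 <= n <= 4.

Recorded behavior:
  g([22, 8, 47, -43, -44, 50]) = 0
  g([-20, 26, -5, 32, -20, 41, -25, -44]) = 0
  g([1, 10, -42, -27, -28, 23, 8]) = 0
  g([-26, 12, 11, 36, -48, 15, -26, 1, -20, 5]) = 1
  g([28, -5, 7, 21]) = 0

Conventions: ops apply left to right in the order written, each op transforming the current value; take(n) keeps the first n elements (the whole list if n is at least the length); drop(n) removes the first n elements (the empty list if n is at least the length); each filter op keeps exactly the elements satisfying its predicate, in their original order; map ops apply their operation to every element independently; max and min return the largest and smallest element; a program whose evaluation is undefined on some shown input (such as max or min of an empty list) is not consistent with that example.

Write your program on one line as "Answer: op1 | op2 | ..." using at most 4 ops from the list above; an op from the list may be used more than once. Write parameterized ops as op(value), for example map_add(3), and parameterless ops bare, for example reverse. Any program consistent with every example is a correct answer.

filter_gt(9) | filter_odd | drop(1) | len

Check, running the answer program on each example:
  [22, 8, 47, -43, -44, 50] -> [22, 47, 50] -> [47] -> [] -> 0
  [-20, 26, -5, 32, -20, 41, -25, -44] -> [26, 32, 41] -> [41] -> [] -> 0
  [1, 10, -42, -27, -28, 23, 8] -> [10, 23] -> [23] -> [] -> 0
  [-26, 12, 11, 36, -48, 15, -26, 1, -20, 5] -> [12, 11, 36, 15] -> [11, 15] -> [15] -> 1
  [28, -5, 7, 21] -> [28, 21] -> [21] -> [] -> 0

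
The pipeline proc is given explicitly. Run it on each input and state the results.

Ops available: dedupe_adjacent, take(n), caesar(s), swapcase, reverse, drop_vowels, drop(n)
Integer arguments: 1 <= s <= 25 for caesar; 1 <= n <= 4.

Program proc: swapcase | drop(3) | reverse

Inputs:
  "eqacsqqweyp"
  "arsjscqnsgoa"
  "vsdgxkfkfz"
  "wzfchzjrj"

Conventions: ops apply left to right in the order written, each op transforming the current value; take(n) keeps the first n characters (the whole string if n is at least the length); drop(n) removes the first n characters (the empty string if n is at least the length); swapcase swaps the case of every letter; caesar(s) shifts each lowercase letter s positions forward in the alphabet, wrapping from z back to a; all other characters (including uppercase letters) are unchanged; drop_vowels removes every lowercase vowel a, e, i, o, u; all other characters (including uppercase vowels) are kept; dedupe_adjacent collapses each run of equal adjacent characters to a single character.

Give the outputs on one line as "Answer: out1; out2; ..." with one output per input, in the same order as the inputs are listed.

Execution, op by op:
  "eqacsqqweyp" -> "EQACSQQWEYP" -> "CSQQWEYP" -> "PYEWQQSC"
  "arsjscqnsgoa" -> "ARSJSCQNSGOA" -> "JSCQNSGOA" -> "AOGSNQCSJ"
  "vsdgxkfkfz" -> "VSDGXKFKFZ" -> "GXKFKFZ" -> "ZFKFKXG"
  "wzfchzjrj" -> "WZFCHZJRJ" -> "CHZJRJ" -> "JRJZHC"

"PYEWQQSC"; "AOGSNQCSJ"; "ZFKFKXG"; "JRJZHC"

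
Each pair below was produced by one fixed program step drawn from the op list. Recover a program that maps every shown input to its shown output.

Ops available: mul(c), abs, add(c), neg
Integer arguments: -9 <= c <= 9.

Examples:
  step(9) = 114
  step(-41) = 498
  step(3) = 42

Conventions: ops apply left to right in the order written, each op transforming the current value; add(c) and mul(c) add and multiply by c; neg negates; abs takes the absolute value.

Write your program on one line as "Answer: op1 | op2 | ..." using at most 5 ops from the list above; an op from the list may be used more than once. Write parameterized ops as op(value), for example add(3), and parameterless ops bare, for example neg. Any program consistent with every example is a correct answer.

mul(4) | abs | mul(-3) | abs | add(6)

Check, running the answer program on each example:
  9 -> 36 -> 36 -> -108 -> 108 -> 114
  -41 -> -164 -> 164 -> -492 -> 492 -> 498
  3 -> 12 -> 12 -> -36 -> 36 -> 42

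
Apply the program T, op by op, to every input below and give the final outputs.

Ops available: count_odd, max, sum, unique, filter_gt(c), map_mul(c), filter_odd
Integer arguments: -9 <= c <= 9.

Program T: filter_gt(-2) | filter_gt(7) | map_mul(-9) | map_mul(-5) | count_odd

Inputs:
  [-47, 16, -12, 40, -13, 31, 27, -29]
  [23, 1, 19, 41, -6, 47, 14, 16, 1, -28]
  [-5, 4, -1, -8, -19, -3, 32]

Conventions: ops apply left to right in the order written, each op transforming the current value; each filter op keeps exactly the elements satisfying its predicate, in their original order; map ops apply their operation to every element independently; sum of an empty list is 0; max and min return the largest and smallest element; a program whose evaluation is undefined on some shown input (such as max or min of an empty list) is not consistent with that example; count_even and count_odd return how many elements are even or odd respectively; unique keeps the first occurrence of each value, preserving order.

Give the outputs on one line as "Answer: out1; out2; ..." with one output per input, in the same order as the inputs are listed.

2; 4; 0

Execution, op by op:
  [-47, 16, -12, 40, -13, 31, 27, -29] -> [16, 40, 31, 27] -> [16, 40, 31, 27] -> [-144, -360, -279, -243] -> [720, 1800, 1395, 1215] -> 2
  [23, 1, 19, 41, -6, 47, 14, 16, 1, -28] -> [23, 1, 19, 41, 47, 14, 16, 1] -> [23, 19, 41, 47, 14, 16] -> [-207, -171, -369, -423, -126, -144] -> [1035, 855, 1845, 2115, 630, 720] -> 4
  [-5, 4, -1, -8, -19, -3, 32] -> [4, -1, 32] -> [32] -> [-288] -> [1440] -> 0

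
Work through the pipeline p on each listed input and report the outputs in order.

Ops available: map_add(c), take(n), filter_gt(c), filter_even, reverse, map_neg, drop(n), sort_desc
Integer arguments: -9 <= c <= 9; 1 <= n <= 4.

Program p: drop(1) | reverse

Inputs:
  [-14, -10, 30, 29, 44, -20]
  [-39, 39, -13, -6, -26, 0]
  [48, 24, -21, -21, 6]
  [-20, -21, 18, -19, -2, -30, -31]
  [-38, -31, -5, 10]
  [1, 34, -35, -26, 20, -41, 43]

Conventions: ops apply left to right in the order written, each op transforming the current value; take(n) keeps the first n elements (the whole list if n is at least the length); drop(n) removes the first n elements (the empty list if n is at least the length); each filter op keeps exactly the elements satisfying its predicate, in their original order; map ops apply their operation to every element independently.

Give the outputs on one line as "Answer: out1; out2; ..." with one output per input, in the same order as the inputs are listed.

Execution, op by op:
  [-14, -10, 30, 29, 44, -20] -> [-10, 30, 29, 44, -20] -> [-20, 44, 29, 30, -10]
  [-39, 39, -13, -6, -26, 0] -> [39, -13, -6, -26, 0] -> [0, -26, -6, -13, 39]
  [48, 24, -21, -21, 6] -> [24, -21, -21, 6] -> [6, -21, -21, 24]
  [-20, -21, 18, -19, -2, -30, -31] -> [-21, 18, -19, -2, -30, -31] -> [-31, -30, -2, -19, 18, -21]
  [-38, -31, -5, 10] -> [-31, -5, 10] -> [10, -5, -31]
  [1, 34, -35, -26, 20, -41, 43] -> [34, -35, -26, 20, -41, 43] -> [43, -41, 20, -26, -35, 34]

[-20, 44, 29, 30, -10]; [0, -26, -6, -13, 39]; [6, -21, -21, 24]; [-31, -30, -2, -19, 18, -21]; [10, -5, -31]; [43, -41, 20, -26, -35, 34]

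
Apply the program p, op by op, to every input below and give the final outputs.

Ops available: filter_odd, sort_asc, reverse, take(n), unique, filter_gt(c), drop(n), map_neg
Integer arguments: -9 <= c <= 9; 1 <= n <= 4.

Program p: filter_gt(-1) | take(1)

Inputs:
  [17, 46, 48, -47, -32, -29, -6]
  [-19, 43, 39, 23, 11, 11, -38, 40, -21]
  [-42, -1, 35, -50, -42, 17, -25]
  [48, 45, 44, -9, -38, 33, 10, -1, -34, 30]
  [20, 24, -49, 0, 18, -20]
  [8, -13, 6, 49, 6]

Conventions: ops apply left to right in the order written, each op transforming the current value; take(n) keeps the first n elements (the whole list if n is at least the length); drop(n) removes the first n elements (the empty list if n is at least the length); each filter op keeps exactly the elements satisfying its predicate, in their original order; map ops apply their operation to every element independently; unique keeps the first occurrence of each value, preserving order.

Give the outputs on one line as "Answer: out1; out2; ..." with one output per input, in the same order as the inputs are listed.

Execution, op by op:
  [17, 46, 48, -47, -32, -29, -6] -> [17, 46, 48] -> [17]
  [-19, 43, 39, 23, 11, 11, -38, 40, -21] -> [43, 39, 23, 11, 11, 40] -> [43]
  [-42, -1, 35, -50, -42, 17, -25] -> [35, 17] -> [35]
  [48, 45, 44, -9, -38, 33, 10, -1, -34, 30] -> [48, 45, 44, 33, 10, 30] -> [48]
  [20, 24, -49, 0, 18, -20] -> [20, 24, 0, 18] -> [20]
  [8, -13, 6, 49, 6] -> [8, 6, 49, 6] -> [8]

[17]; [43]; [35]; [48]; [20]; [8]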